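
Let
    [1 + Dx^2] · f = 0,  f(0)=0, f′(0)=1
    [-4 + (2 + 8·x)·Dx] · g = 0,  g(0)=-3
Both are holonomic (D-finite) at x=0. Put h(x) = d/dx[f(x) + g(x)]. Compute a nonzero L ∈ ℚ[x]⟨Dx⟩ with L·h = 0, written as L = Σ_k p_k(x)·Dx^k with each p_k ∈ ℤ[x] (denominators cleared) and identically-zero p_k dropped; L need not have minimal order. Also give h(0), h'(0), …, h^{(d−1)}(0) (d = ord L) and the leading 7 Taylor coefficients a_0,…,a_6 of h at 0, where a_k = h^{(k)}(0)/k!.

f: a_k = 0, 1, 0, -1/6, 0, 1/120, 0, …
g: a_k = -3, -6, 6, -12, 30, -84, 252, …
Sum ⇒ L₀ = lclm(L_f,L_g) in ℚ(x)⟨Dx⟩.
Differentiate: ansatz ord ≤ ord L₀ ⇒ L.
L = (-122 - 16·x - 32·x^2) + (-13 - 60·x - 48·x^2 - 64·x^3)·Dx + (-122 - 16·x - 32·x^2)·Dx^2 + (-13 - 60·x - 48·x^2 - 64·x^3)·Dx^3  (order 3).
h: a_k = -5, 12, -73/2, 120, -10079/24, 1512, -3991681/720, …
ICs: h(0) = -5, h′(0) = 12, h′′(0) = -73.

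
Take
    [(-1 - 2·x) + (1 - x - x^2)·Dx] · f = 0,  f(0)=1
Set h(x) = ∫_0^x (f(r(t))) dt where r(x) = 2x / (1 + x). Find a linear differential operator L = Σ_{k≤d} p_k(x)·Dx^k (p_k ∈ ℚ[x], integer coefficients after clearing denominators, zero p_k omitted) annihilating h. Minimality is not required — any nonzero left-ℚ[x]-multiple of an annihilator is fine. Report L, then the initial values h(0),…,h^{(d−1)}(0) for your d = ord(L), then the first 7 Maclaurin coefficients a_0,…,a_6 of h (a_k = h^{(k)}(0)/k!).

f: a_k = 1, 1, 2, 3, 5, 8, 13, …
f∘r: x↦r, Dx↦Dx/r' in L_f ⇒ L₀.
∫: right-multiply L₀ by Dx.
L = (2 + 10·x)·Dx + (-1 - x + 5·x^2 + 5·x^3)·Dx^2  (order 2).
h: a_k = 0, 1, 1, 2, 5/2, 6, 25/3, …
ICs: h(0) = 0, h′(0) = 1.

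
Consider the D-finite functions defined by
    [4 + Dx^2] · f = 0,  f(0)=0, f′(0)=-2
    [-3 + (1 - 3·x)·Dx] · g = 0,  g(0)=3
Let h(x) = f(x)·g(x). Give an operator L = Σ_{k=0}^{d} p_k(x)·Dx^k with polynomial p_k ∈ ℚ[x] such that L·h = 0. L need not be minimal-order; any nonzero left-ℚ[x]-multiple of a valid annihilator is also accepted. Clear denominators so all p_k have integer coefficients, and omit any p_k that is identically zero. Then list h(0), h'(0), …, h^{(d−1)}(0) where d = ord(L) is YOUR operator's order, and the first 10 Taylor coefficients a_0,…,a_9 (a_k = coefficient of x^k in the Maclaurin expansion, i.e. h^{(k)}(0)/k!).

f: a_k = 0, -2, 0, 4/3, 0, -4/15, 0, 8/315, 0, -4/2835, …
g: a_k = 3, 9, 27, 81, 243, 729, 2187, 6561, 19683, 59049, …
f·g: L₀ = L_f ⊗_s L_g, ord ≤ 2·1.
L = (-4 + 12·x) + 6·Dx + (-1 + 3·x)·Dx^2  (order 2).
h: a_k = 0, -6, -18, -50, -150, -2254/5, -6762/5, -425998/105, -425998/35, -4929406/135, …
ICs: h(0) = 0, h′(0) = -6.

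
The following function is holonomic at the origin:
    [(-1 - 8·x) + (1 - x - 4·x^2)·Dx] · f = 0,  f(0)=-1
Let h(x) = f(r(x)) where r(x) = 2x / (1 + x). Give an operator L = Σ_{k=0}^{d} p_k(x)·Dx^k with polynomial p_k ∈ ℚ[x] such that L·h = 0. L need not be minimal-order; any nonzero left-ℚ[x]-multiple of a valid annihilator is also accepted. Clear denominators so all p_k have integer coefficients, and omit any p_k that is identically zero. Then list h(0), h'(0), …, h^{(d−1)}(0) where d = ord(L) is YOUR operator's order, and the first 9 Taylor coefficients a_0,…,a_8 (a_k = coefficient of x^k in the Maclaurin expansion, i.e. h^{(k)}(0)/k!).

f: a_k = -1, -1, -5, -9, -29, -65, -181, -441, -1165, …
h₀=f(r): pull back L_f along r ⇒ L₀.
L = (2 + 34·x) + (-1 - x + 17·x^2 + 17·x^3)·Dx  (order 1).
h: a_k = -1, -2, -18, -34, -306, -578, -5202, -9826, -88434, …
ICs: h(0) = -1.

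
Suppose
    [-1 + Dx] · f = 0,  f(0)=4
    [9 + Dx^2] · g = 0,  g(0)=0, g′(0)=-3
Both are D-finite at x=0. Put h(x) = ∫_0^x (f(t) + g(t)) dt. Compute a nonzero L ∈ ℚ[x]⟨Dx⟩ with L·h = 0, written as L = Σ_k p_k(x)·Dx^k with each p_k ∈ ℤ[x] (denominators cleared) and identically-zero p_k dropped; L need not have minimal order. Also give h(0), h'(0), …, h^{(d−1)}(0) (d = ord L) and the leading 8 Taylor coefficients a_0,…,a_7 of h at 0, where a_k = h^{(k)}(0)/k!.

L = -9·Dx + 9·Dx^2 - Dx^3 + Dx^4  (order 4).
h: a_k = 0, 4, 1/2, 2/3, 31/24, 1/30, -239/720, 1/1260, …
ICs: h(0) = 0, h′(0) = 4, h′′(0) = 1, h′′′(0) = 4.

f: a_k = 4, 4, 2, 2/3, 1/6, 1/30, 1/180, 1/1260, …
g: a_k = 0, -3, 0, 9/2, 0, -81/40, 0, 243/560, …
Weyl lclm of L_f,L_g ⇒ L₀ (ord ≤ 3).
h=∫h₀ ⇒ L = L₀·Dx.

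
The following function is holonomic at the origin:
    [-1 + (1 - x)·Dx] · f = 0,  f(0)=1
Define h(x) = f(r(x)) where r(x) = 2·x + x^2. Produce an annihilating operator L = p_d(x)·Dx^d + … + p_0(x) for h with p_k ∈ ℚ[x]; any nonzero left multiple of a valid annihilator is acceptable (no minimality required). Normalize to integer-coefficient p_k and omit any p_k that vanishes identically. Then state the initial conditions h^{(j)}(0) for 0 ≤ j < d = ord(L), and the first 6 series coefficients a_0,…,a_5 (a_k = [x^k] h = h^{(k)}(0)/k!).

f: a_k = 1, 1, 1, 1, 1, 1, …
f∘r: x↦r, Dx↦Dx/r' in L_f ⇒ L₀.
L = (2 + 2·x) + (-1 + 2·x + x^2)·Dx  (order 1).
h: a_k = 1, 2, 5, 12, 29, 70, …
ICs: h(0) = 1.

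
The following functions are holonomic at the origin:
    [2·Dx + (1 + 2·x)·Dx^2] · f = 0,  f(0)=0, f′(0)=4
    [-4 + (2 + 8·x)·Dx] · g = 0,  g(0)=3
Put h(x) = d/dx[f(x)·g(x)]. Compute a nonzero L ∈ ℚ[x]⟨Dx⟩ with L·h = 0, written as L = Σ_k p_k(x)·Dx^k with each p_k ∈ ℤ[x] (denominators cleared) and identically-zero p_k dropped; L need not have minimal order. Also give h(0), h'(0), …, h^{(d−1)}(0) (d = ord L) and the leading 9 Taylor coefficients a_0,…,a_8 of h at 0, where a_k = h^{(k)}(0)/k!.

L = (2 + 16·x + 8·x^2) + (7 + 54·x + 120·x^2 + 64·x^3)·Dx + (1 + 11·x + 42·x^2 + 64·x^3 + 32·x^4)·Dx^2  (order 2).
h: a_k = 12, 24, -96, 320, -1048, 17424/5, -59328/5, 1448448/35, -1032072/7, …
ICs: h(0) = 12, h′(0) = 24.

f: a_k = 0, 4, -4, 16/3, -8, 64/5, -64/3, 256/7, -64, …
g: a_k = 3, 6, -6, 12, -30, 84, -252, 792, -2574, …
h₀=f·g: eliminate ⇒ L₀, order ≤ 2·1.
h=h₀': d/dx-closure on L₀ ⇒ L.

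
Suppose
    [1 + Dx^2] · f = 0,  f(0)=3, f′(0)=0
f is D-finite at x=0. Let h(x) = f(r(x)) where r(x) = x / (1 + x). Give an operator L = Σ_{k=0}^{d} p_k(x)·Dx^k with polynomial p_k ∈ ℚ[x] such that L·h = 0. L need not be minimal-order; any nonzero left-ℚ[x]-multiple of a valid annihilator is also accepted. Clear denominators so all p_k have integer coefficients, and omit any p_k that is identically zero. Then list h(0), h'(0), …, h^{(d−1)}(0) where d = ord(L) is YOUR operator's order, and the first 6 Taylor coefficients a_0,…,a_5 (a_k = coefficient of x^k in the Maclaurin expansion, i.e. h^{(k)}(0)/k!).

L = 1 + (2 + 6·x + 6·x^2 + 2·x^3)·Dx + (1 + 4·x + 6·x^2 + 4·x^3 + x^4)·Dx^2  (order 2).
h: a_k = 3, 0, -3/2, 3, -35/8, 11/2, …
ICs: h(0) = 3, h′(0) = 0.

f: a_k = 3, 0, -3/2, 0, 1/8, 0, …
Change of var in L_f (x↦r) gives L₀.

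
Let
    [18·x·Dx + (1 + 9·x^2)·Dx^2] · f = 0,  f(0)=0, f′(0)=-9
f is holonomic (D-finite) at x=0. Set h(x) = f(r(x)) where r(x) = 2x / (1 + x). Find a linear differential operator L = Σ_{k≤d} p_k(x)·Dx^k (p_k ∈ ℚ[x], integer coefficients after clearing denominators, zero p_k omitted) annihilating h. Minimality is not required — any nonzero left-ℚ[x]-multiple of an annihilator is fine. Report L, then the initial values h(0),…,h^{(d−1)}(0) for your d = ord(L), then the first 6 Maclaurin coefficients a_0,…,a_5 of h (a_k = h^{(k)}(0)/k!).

f: a_k = 0, -9, 0, 27, 0, -729/5, …
Change of var in L_f (x↦r) gives L₀.
L = (2 + 74·x)·Dx + (1 + 2·x + 37·x^2)·Dx^2  (order 2).
h: a_k = 0, -18, 18, 198, -630, -16938/5, …
ICs: h(0) = 0, h′(0) = -18.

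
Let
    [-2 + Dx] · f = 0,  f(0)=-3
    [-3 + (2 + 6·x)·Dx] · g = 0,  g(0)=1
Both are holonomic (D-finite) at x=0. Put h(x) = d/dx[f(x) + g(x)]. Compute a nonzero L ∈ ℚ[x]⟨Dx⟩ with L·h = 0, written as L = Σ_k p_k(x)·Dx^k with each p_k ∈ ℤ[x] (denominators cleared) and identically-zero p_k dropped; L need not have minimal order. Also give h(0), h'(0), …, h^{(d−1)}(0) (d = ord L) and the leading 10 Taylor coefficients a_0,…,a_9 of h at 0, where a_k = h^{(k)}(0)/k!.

f: a_k = -3, -6, -6, -4, -2, -4/5, -4/15, -8/105, -2/105, -4/945, …
g: a_k = 1, 3/2, -9/8, 27/16, -405/128, 1701/256, -15309/1024, 72171/2048, -2814669/32768, 14073345/65536, …
Sum ⇒ L₀ = lclm(L_f,L_g) in ℚ(x)⟨Dx⟩.
Differentiate: ansatz ord ≤ ord L₀ ⇒ L.
L = (-78 - 72·x) + (11 - 96·x - 144·x^2)·Dx + (14 + 66·x + 72·x^2)·Dx^2  (order 2).
h: a_k = -9/2, -57/4, -111/16, -661/32, 7481/256, -233731/2560, 7561571/30720, -295605781/430080, 13299048881/6881280, -678265910851/123863040, …
ICs: h(0) = -9/2, h′(0) = -57/4.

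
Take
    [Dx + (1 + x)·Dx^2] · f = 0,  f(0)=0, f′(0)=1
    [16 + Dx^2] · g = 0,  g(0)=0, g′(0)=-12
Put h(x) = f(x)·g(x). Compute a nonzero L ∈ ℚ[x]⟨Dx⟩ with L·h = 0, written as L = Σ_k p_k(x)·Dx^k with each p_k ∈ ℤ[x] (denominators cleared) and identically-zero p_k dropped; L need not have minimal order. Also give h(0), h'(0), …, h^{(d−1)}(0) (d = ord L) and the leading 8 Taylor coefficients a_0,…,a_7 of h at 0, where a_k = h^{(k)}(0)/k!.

L = (15072 + 62976·x + 97024·x^2 + 65536·x^3 + 16384·x^4) + (1984 + 6080·x + 6144·x^2 + 2048·x^3)·Dx + (1950 + 8000·x + 12192·x^2 + 8192·x^3 + 2048·x^4)·Dx^2 + (124 + 380·x + 384·x^2 + 128·x^3)·Dx^3 + (63 + 254·x + 383·x^2 + 256·x^3 + 64·x^4)·Dx^4  (order 4).
h: a_k = 0, 0, -12, 6, 28, -13, -52/3, 34/5, …
ICs: h(0) = 0, h′(0) = 0, h′′(0) = -24, h′′′(0) = 36.

f: a_k = 0, 1, -1/2, 1/3, -1/4, 1/5, -1/6, 1/7, …
g: a_k = 0, -12, 0, 32, 0, -128/5, 0, 1024/105, …
h₀=f·g: eliminate ⇒ L₀, order ≤ 2·2.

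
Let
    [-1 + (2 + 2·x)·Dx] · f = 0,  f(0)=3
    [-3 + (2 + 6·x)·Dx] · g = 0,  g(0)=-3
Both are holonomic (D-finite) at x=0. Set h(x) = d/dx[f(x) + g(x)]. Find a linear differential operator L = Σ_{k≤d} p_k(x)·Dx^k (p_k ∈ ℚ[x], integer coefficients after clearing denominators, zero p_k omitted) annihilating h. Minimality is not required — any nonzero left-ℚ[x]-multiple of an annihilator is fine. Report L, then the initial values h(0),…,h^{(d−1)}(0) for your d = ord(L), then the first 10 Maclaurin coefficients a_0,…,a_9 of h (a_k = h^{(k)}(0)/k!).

L = -9 + (-24 - 36·x)·Dx + (-4 - 16·x - 12·x^2)·Dx^2  (order 2).
h: a_k = -3, 6, -117/8, 75/2, -12705/128, 17199/64, -757449/1024, 263835/128, -189980505/32768, 269148165/16384, …
ICs: h(0) = -3, h′(0) = 6.

f: a_k = 3, 3/2, -3/8, 3/16, -15/128, 21/256, -63/1024, 99/2048, -1287/32768, 2145/65536, …
g: a_k = -3, -9/2, 27/8, -81/16, 1215/128, -5103/256, 45927/1024, -216513/2048, 8444007/32768, -42220035/65536, …
Weyl lclm of L_f,L_g ⇒ L₀ (ord ≤ 2).
h=h₀': d/dx-closure on L₀ ⇒ L.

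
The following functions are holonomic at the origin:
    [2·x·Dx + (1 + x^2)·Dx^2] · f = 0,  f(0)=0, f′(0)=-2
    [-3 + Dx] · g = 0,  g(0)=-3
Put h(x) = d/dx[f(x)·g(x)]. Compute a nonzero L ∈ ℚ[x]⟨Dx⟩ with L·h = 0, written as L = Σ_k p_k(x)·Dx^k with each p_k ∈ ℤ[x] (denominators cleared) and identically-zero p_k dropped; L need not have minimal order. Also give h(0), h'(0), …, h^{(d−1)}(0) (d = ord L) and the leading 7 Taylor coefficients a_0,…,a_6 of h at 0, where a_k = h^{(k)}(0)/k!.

f: a_k = 0, -2, 0, 2/3, 0, -2/5, 0, …
g: a_k = -3, -9, -27/2, -27/2, -81/8, -243/40, -243/80, …
Product ⇒ symmetric product L₀, ord ≤ 2.
h=h₀': d/dx-closure on L₀ ⇒ L.
L = (21 - 36·x + 72·x^2 - 36·x^3 + 27·x^4) + (-16 + 18·x - 42·x^2 + 18·x^3 - 18·x^4)·Dx + (3 - 2·x + 6·x^2 - 2·x^3 + 3·x^4)·Dx^2  (order 2).
h: a_k = 6, 36, 75, 84, 249/4, 81/2, 1083/40, …
ICs: h(0) = 6, h′(0) = 36.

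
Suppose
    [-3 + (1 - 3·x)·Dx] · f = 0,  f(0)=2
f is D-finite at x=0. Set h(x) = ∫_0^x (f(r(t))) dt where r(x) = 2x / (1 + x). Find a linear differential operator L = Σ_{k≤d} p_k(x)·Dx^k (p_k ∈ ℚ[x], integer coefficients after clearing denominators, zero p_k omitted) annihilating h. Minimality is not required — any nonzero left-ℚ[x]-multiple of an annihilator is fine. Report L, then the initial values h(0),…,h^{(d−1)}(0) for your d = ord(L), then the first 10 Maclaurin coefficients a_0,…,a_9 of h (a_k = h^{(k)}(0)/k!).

f: a_k = 2, 6, 18, 54, 162, 486, 1458, 4374, 13122, 39366, …
L₀ from L_f via x↦r, Dx↦r'^{-1}Dx.
∫: right-multiply L₀ by Dx.
L = 6·Dx + (-1 + 4·x + 5·x^2)·Dx^2  (order 2).
h: a_k = 0, 2, 6, 20, 75, 300, 1250, 37500/7, 46875/2, 312500/3, …
ICs: h(0) = 0, h′(0) = 2.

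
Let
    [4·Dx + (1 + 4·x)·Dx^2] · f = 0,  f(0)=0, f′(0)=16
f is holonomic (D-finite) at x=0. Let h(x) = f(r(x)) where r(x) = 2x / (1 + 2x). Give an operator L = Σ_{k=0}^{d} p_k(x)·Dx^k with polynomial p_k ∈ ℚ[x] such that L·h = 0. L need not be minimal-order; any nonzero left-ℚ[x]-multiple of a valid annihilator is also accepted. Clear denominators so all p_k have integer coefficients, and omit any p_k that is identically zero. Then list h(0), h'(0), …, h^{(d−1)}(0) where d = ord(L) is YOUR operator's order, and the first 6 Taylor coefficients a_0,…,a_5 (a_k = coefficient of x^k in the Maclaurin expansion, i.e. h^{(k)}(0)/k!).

f: a_k = 0, 16, -32, 256/3, -256, 4096/5, …
h₀=f(r): pull back L_f along r ⇒ L₀.
L = (12 + 40·x)·Dx + (1 + 12·x + 20·x^2)·Dx^2  (order 2).
h: a_k = 0, 32, -192, 3968/3, -9984, 399872/5, …
ICs: h(0) = 0, h′(0) = 32.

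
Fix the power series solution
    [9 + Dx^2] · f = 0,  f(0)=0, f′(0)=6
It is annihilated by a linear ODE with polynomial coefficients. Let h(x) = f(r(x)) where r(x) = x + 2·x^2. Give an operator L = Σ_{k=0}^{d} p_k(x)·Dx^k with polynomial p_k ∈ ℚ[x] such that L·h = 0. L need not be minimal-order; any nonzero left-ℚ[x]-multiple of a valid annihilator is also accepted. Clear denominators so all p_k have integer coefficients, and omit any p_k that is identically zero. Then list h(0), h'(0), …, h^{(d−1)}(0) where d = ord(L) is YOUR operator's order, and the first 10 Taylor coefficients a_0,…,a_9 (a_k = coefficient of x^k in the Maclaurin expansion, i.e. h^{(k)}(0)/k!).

L = (9 + 108·x + 432·x^2 + 576·x^3) - 4·Dx + (1 + 4·x)·Dx^2  (order 2).
h: a_k = 0, 6, 12, -9, -54, -2079/20, -63/2, 45117/280, 6237/20, 562707/2240, …
ICs: h(0) = 0, h′(0) = 6.

f: a_k = 0, 6, 0, -9, 0, 81/20, 0, -243/280, 0, 243/2240, …
h₀=f(r): pull back L_f along r ⇒ L₀.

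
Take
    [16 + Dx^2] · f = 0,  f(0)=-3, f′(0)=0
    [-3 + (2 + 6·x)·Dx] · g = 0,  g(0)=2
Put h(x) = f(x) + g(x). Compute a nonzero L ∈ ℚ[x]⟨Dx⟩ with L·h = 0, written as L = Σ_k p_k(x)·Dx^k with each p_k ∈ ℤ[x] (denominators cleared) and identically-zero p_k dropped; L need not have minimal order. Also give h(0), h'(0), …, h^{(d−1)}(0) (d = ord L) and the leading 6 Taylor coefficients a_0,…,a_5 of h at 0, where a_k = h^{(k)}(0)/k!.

f: a_k = -3, 0, 24, 0, -32, 0, …
g: a_k = 2, 3, -9/4, 27/8, -405/64, 1701/128, …
f+g: L₀ = lclm(L_f,L_g), ord ≤ 2+1.
L = (-4368 - 18432·x - 27648·x^2) + (1760 + 17568·x + 55296·x^2 + 55296·x^3)·Dx + (-273 - 1152·x - 1728·x^2)·Dx^2 + (110 + 1098·x + 3456·x^2 + 3456·x^3)·Dx^3  (order 3).
h: a_k = -1, 3, 87/4, 27/8, -2453/64, 1701/128, …
ICs: h(0) = -1, h′(0) = 3, h′′(0) = 87/2.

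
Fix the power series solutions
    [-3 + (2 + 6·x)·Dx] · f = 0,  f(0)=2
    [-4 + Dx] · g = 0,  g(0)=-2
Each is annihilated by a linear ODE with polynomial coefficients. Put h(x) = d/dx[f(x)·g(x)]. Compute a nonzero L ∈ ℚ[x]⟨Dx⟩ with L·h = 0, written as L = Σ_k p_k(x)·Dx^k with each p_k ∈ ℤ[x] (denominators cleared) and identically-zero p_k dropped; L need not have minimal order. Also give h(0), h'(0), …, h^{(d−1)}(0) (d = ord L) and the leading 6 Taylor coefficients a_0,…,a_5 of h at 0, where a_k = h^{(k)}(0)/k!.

f: a_k = 2, 3, -9/4, 27/8, -405/64, 1701/128, …
g: a_k = -2, -8, -16, -64/3, -64/3, -256/15, …
f·g: L₀ = L_f ⊗_s L_g, ord ≤ 1·1.
h₀' ⇒ L via d/dx closure of L₀.
L = (103 + 528·x + 576·x^2) + (-22 - 114·x - 144·x^2)·Dx  (order 1).
h: a_k = -22, -103, -953/4, -8161/24, -76883/192, -497863/1920, …
ICs: h(0) = -22.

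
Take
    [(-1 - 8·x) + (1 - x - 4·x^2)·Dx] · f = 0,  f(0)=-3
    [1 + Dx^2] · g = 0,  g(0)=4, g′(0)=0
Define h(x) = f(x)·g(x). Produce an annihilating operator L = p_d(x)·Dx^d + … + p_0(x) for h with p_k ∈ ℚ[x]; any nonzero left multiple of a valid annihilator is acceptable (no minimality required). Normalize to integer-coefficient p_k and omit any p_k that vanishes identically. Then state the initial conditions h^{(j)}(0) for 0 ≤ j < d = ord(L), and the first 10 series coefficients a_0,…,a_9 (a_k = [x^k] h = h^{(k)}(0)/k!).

f: a_k = -3, -3, -15, -27, -87, -195, -543, -1323, -3495, -8787, …
g: a_k = 4, 0, -2, 0, 1/6, 0, -1/180, 0, 1/10080, 0, …
Product ⇒ symmetric product L₀, ord ≤ 2.
L = (7 + x + 4·x^2) + (2 + 16·x)·Dx + (-1 + x + 4·x^2)·Dx^2  (order 2).
h: a_k = -12, -12, -54, -102, -637/2, -1453/2, -120029/60, -294389/60, -14457427/1120, -109315417/3360, …
ICs: h(0) = -12, h′(0) = -12.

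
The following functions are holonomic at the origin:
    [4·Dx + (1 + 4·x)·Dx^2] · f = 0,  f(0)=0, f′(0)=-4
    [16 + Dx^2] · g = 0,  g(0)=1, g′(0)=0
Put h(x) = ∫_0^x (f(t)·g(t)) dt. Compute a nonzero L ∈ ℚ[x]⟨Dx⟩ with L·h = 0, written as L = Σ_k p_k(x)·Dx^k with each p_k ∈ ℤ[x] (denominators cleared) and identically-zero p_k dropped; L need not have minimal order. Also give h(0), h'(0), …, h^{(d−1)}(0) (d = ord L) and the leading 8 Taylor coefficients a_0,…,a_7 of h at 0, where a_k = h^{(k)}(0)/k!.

f: a_k = 0, -4, 8, -64/3, 64, -1024/5, 2048/3, -16384/7, …
g: a_k = 1, 0, -8, 0, 32/3, 0, -256/45, 0, …
L₀ := L_f ⊗_s L_g (sym. prod.), ord ≤ 4.
h=∫h₀ ⇒ L = L₀·Dx.
L = (-768 + 6144·x + 77824·x^2 + 262144·x^3 + 262144·x^4)·Dx + (256 + 5120·x + 24576·x^2 + 32768·x^3)·Dx^2 + (1280·x + 10752·x^2 + 32768·x^3 + 32768·x^4)·Dx^3 + (16 + 320·x + 1536·x^2 + 2048·x^3)·Dx^4 + (3 + 56·x + 368·x^2 + 1024·x^3 + 1024·x^4)·Dx^5  (order 5).
h: a_k = 0, 0, -2, 8/3, 8/3, 0, -64/5, 256/7, …
ICs: h(0) = 0, h′(0) = 0, h′′(0) = -4, h′′′(0) = 16, h′′′′(0) = 64.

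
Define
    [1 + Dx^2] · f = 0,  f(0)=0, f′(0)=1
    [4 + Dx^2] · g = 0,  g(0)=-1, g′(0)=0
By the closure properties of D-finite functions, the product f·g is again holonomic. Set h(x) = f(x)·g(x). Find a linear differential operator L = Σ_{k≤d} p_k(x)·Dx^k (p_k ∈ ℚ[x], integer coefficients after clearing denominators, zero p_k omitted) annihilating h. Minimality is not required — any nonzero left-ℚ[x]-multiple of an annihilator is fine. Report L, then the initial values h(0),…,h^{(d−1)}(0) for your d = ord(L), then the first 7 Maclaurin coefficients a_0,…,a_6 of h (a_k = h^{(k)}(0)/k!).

L = 9 + 10·Dx^2 + Dx^4  (order 4).
h: a_k = 0, -1, 0, 13/6, 0, -121/120, 0, …
ICs: h(0) = 0, h′(0) = -1, h′′(0) = 0, h′′′(0) = 13.

f: a_k = 0, 1, 0, -1/6, 0, 1/120, 0, …
g: a_k = -1, 0, 2, 0, -2/3, 0, 4/45, …
Product ⇒ symmetric product L₀, ord ≤ 4.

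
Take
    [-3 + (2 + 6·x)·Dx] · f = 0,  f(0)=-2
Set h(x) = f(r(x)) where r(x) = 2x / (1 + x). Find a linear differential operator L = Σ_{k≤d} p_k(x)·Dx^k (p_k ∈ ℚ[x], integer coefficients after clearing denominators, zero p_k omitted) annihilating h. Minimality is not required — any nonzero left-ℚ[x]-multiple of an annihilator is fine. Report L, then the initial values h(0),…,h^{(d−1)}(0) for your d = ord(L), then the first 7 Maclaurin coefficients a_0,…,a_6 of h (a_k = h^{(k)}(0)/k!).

L = -3 + (1 + 8·x + 7·x^2)·Dx  (order 1).
h: a_k = -2, -6, 15, -51, 861/4, -4137/4, 42987/8, …
ICs: h(0) = -2.

f: a_k = -2, -3, 9/4, -27/8, 405/64, -1701/128, 15309/512, …
L₀ from L_f via x↦r, Dx↦r'^{-1}Dx.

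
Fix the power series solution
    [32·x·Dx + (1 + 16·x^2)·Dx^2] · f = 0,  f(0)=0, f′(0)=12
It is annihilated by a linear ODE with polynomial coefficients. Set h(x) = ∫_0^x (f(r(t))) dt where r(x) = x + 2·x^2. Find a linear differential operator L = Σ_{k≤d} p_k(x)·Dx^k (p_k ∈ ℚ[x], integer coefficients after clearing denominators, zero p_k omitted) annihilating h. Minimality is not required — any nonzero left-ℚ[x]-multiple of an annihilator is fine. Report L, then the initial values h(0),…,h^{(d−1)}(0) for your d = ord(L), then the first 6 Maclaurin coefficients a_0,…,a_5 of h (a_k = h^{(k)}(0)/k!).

f: a_k = 0, 12, 0, -64, 0, 3072/5, …
h₀=f(r): pull back L_f along r ⇒ L₀.
h=∫h₀ ⇒ L = L₀·Dx.
L = (-4 + 32·x + 256·x^2 + 768·x^3 + 768·x^4)·Dx^2 + (1 + 4·x + 16·x^2 + 128·x^3 + 320·x^4 + 256·x^5)·Dx^3  (order 3).
h: a_k = 0, 0, 6, 8, -16, -384/5, …
ICs: h(0) = 0, h′(0) = 0, h′′(0) = 12.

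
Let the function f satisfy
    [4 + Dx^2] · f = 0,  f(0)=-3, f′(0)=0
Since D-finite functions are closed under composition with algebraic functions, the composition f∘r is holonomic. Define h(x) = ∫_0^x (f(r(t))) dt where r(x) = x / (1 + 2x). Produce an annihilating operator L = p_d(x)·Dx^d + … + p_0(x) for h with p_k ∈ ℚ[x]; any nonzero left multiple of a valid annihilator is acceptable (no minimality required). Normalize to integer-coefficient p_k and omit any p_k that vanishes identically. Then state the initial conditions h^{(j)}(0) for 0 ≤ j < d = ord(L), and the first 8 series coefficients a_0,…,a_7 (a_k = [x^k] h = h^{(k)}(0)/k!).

L = 4·Dx + (4 + 24·x + 48·x^2 + 32·x^3)·Dx^2 + (1 + 8·x + 24·x^2 + 32·x^3 + 16·x^4)·Dx^3  (order 3).
h: a_k = 0, -3, 0, 2, -6, 14, -88/3, 6004/105, …
ICs: h(0) = 0, h′(0) = -3, h′′(0) = 0.

f: a_k = -3, 0, 6, 0, -2, 0, 4/15, 0, …
Change of var in L_f (x↦r) gives L₀.
∫: right-multiply L₀ by Dx.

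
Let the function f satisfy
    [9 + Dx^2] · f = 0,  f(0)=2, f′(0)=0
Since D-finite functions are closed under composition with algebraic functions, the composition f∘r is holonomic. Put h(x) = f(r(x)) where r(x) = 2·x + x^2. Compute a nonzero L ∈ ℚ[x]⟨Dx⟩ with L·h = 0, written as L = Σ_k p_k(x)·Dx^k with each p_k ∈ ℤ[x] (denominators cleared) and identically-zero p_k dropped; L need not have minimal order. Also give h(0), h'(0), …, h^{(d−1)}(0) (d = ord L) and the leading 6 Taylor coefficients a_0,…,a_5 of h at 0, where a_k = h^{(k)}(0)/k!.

f: a_k = 2, 0, -9, 0, 27/4, 0, …
h₀=f(r): pull back L_f along r ⇒ L₀.
L = (36 + 108·x + 108·x^2 + 36·x^3) - Dx + (1 + x)·Dx^2  (order 2).
h: a_k = 2, 0, -36, -36, 99, 216, …
ICs: h(0) = 2, h′(0) = 0.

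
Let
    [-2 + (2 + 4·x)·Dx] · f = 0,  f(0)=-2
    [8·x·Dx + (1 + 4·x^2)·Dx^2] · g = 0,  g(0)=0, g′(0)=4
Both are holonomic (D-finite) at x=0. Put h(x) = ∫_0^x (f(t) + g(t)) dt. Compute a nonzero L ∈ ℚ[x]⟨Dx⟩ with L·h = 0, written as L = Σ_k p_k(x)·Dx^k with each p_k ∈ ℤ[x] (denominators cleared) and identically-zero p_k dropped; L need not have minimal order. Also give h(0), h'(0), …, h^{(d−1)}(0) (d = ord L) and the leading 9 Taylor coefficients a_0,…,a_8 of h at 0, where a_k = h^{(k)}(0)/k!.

L = (-8 - 40·x + 96·x^2 + 96·x^3)·Dx^2 + (-11 - 32·x + 40·x^2 + 384·x^3 + 336·x^4)·Dx^3 + (-1 + 6·x + 24·x^2 + 48·x^3 + 112·x^4 + 96·x^5)·Dx^4  (order 4).
h: a_k = 0, -2, 1, 1/3, -19/12, 1/4, 221/120, 3/8, -2279/448, …
ICs: h(0) = 0, h′(0) = -2, h′′(0) = 2, h′′′(0) = 2.

f: a_k = -2, -2, 1, -1, 5/4, -7/4, 21/8, -33/8, 429/64, …
g: a_k = 0, 4, 0, -16/3, 0, 64/5, 0, -256/7, 0, …
h₀=f+g: left-lcm gives L₀, ord ≤ 3.
Integrate: L := L₀·Dx.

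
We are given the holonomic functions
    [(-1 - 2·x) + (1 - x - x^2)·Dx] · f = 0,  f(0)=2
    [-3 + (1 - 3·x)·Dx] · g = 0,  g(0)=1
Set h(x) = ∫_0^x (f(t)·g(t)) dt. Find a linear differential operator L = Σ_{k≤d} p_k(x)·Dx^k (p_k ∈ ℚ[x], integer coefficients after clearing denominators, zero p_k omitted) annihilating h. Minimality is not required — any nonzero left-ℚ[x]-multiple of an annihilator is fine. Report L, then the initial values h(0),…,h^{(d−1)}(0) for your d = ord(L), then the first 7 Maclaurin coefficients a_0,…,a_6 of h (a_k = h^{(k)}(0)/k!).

f: a_k = 2, 2, 4, 6, 10, 16, 26, …
g: a_k = 1, 3, 9, 27, 81, 243, 729, …
Sym-product of L_f,L_g gives L₀ (≤ ord 1).
Integrate: L := L₀·Dx.
L = (-4 + 4·x + 9·x^2)·Dx + (1 - 4·x + 2·x^2 + 3·x^3)·Dx^2  (order 2).
h: a_k = 0, 2, 4, 28/3, 45/2, 56, 428/3, …
ICs: h(0) = 0, h′(0) = 2.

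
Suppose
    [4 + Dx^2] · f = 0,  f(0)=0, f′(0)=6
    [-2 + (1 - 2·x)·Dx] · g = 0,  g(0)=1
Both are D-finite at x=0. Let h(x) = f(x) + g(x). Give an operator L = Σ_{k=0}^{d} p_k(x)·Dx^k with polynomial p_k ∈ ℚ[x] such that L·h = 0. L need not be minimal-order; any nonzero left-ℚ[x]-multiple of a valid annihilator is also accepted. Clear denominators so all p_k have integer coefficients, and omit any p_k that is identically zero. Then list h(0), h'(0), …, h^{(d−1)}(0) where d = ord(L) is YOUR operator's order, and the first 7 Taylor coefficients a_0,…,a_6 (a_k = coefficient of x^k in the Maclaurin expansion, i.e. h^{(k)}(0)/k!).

f: a_k = 0, 6, 0, -4, 0, 4/5, 0, …
g: a_k = 1, 2, 4, 8, 16, 32, 64, …
h₀=f+g: left-lcm gives L₀, ord ≤ 3.
L = (-56 + 32·x - 32·x^2) + (12 - 40·x + 48·x^2 - 32·x^3)·Dx + (-14 + 8·x - 8·x^2)·Dx^2 + (3 - 10·x + 12·x^2 - 8·x^3)·Dx^3  (order 3).
h: a_k = 1, 8, 4, 4, 16, 164/5, 64, …
ICs: h(0) = 1, h′(0) = 8, h′′(0) = 8.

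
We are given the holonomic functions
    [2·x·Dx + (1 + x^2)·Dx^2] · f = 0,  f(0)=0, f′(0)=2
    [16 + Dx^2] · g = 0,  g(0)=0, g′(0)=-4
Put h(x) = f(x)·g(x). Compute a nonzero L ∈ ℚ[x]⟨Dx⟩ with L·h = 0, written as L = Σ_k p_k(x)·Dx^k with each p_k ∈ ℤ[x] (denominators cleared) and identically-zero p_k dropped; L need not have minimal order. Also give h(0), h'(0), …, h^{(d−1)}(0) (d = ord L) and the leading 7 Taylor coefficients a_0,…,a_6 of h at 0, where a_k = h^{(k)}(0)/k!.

f: a_k = 0, 2, 0, -2/3, 0, 2/5, 0, …
g: a_k = 0, -4, 0, 32/3, 0, -128/15, 0, …
h₀=f·g: eliminate ⇒ L₀, order ≤ 2·2.
L = (5440 + 19136·x^2 + 25856·x^4 + 16384·x^6 + 4096·x^8) + (1152·x + 3200·x^3 + 3072·x^5 + 1024·x^7)·Dx + (612 + 2252·x^2 + 3168·x^4 + 2048·x^6 + 512·x^8)·Dx^2 + (72·x + 200·x^3 + 192·x^5 + 64·x^7)·Dx^3 + (17 + 66·x^2 + 97·x^4 + 64·x^6 + 16·x^8)·Dx^4  (order 4).
h: a_k = 0, 0, -8, 0, 24, 0, -232/9, …
ICs: h(0) = 0, h′(0) = 0, h′′(0) = -16, h′′′(0) = 0.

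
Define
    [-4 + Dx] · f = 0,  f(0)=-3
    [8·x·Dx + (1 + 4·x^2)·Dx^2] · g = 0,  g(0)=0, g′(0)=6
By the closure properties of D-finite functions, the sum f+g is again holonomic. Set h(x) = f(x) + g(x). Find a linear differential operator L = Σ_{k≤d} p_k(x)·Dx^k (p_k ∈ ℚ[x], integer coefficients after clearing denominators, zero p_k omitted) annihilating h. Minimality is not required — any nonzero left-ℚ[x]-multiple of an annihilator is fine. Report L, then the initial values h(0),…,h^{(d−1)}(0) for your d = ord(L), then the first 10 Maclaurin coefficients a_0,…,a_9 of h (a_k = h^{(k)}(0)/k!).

f: a_k = -3, -12, -24, -32, -32, -128/5, -256/15, -1024/105, -512/105, -2048/945, …
g: a_k = 0, 6, 0, -8, 0, 96/5, 0, -384/7, 0, 512/3, …
Sum ⇒ L₀ = lclm(L_f,L_g) in ℚ(x)⟨Dx⟩.
L = (8 - 32·x - 96·x^2 - 128·x^3)·Dx + (-6 - 8·x^2 - 64·x^4)·Dx^2 + (1 + 2·x + 8·x^2 + 8·x^3 + 16·x^4)·Dx^3  (order 3).
h: a_k = -3, -6, -24, -40, -32, -32/5, -256/15, -6784/105, -512/105, 159232/945, …
ICs: h(0) = -3, h′(0) = -6, h′′(0) = -48.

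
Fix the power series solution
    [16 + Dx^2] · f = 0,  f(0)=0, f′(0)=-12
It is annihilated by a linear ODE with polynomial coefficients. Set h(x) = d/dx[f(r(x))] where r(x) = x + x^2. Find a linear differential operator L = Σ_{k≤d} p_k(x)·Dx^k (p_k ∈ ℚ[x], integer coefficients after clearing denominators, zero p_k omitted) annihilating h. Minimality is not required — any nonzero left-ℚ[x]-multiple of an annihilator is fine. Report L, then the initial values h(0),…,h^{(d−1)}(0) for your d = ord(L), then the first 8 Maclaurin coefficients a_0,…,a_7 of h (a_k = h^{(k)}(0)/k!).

f: a_k = 0, -12, 0, 32, 0, -128/5, 0, 1024/105, …
Substitute x→r, Dx→(1/r')Dx; clear ⇒ L₀.
h=h₀': d/dx-closure on L₀ ⇒ L.
L = (28 + 128·x + 384·x^2 + 512·x^3 + 256·x^4) + (-6 - 12·x)·Dx + (1 + 4·x + 4·x^2)·Dx^2  (order 2).
h: a_k = -12, -24, 96, 384, 352, -576, -25856/15, -22528/15, …
ICs: h(0) = -12, h′(0) = -24.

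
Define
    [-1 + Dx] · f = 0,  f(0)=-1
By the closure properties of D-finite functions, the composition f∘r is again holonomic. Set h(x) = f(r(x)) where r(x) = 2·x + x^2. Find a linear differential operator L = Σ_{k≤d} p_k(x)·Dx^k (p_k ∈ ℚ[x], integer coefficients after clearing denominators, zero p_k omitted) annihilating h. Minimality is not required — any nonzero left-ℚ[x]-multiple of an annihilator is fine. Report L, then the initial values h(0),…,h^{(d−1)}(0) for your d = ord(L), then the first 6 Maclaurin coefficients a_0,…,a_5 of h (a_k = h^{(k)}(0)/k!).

f: a_k = -1, -1, -1/2, -1/6, -1/24, -1/120, …
f∘r: x↦r, Dx↦Dx/r' in L_f ⇒ L₀.
L = (-2 - 2·x) + Dx  (order 1).
h: a_k = -1, -2, -3, -10/3, -19/6, -13/5, …
ICs: h(0) = -1.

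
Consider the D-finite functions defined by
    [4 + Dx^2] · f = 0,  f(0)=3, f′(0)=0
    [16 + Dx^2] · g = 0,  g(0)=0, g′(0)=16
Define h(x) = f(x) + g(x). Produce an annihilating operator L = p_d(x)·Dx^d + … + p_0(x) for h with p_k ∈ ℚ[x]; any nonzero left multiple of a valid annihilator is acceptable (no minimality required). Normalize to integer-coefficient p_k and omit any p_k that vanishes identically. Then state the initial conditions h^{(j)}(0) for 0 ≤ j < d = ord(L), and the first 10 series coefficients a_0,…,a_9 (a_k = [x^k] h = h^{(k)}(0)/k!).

f: a_k = 3, 0, -6, 0, 2, 0, -4/15, 0, 2/105, 0, …
g: a_k = 0, 16, 0, -128/3, 0, 512/15, 0, -4096/315, 0, 8192/2835, …
Weyl lclm of L_f,L_g ⇒ L₀ (ord ≤ 4).
L = 64 + 20·Dx^2 + Dx^4  (order 4).
h: a_k = 3, 16, -6, -128/3, 2, 512/15, -4/15, -4096/315, 2/105, 8192/2835, …
ICs: h(0) = 3, h′(0) = 16, h′′(0) = -12, h′′′(0) = -256.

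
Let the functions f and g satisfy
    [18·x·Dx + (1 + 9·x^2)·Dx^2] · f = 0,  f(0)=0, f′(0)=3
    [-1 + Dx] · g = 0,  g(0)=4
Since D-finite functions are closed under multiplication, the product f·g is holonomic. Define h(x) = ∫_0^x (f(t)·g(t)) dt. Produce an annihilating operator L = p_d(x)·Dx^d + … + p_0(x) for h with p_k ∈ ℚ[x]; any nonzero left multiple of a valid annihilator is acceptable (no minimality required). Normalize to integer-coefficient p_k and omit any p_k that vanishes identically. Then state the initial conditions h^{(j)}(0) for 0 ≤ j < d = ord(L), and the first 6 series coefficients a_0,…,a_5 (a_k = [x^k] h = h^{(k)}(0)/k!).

f: a_k = 0, 3, 0, -9, 0, 243/5, …
g: a_k = 4, 4, 2, 2/3, 1/6, 1/30, …
Product ⇒ symmetric product L₀, ord ≤ 2.
Integrate: L := L₀·Dx.
L = (1 - 18·x + 9·x^2)·Dx + (-2 + 18·x - 18·x^2)·Dx^2 + (1 + 9·x^2)·Dx^3  (order 3).
h: a_k = 0, 0, 6, 4, -15/2, -34/5, …
ICs: h(0) = 0, h′(0) = 0, h′′(0) = 12.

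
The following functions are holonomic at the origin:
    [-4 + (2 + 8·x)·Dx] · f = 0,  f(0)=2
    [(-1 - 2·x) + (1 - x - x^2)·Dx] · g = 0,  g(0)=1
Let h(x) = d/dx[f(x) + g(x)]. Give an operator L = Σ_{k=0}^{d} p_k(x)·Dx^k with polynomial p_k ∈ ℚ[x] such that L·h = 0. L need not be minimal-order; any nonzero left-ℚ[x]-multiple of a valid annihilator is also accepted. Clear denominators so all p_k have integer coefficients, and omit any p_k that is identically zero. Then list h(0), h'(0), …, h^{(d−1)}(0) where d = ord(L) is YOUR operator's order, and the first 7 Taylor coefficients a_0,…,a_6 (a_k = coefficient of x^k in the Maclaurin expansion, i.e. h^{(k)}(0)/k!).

L = (-42 - 132·x - 204·x^2 - 96·x^3 - 60·x^4) + (-3 - 96·x - 384·x^2 - 540·x^3 - 354·x^4 - 180·x^5)·Dx + (3 + 21·x + 33·x^2 - 26·x^3 - 78·x^4 - 98·x^5 - 40·x^6)·Dx^2  (order 2).
h: a_k = 5, -4, 33, -60, 320, -930, 3843, …
ICs: h(0) = 5, h′(0) = -4.

f: a_k = 2, 4, -4, 8, -20, 56, -168, …
g: a_k = 1, 1, 2, 3, 5, 8, 13, …
Sum ⇒ L₀ = lclm(L_f,L_g) in ℚ(x)⟨Dx⟩.
Derive L from L₀ (diff closure).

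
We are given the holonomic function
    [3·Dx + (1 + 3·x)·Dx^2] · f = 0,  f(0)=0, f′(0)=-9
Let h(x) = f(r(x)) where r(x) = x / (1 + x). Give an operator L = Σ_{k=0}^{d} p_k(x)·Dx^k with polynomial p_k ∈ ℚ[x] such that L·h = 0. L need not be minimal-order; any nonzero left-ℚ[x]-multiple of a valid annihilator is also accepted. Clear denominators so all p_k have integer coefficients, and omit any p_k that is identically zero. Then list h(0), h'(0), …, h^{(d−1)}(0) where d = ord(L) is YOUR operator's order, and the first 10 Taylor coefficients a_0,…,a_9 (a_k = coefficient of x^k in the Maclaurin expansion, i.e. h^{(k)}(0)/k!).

L = (5 + 8·x)·Dx + (1 + 5·x + 4·x^2)·Dx^2  (order 2).
h: a_k = 0, -9, 45/2, -63, 765/4, -3069/5, 4095/2, -49149/7, 196605/8, -87381, …
ICs: h(0) = 0, h′(0) = -9.

f: a_k = 0, -9, 27/2, -27, 243/4, -729/5, 729/2, -6561/7, 19683/8, -6561, …
h₀=f(r): pull back L_f along r ⇒ L₀.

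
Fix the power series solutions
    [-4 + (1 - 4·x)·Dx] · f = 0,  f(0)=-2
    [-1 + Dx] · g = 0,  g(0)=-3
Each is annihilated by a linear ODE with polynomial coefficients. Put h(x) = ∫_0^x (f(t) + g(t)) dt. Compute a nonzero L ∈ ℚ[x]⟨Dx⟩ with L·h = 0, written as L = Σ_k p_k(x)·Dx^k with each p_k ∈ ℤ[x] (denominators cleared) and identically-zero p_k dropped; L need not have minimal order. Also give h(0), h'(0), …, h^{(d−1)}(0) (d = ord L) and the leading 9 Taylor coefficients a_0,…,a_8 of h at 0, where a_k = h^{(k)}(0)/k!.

L = (-28 - 16·x)·Dx + (31 + 8·x - 16·x^2)·Dx^2 + (-3 + 8·x + 16·x^2)·Dx^3  (order 3).
h: a_k = 0, -5, -11/2, -67/6, -257/8, -4097/40, -27307/80, -1966081/1680, -55050241/13440, …
ICs: h(0) = 0, h′(0) = -5, h′′(0) = -11.

f: a_k = -2, -8, -32, -128, -512, -2048, -8192, -32768, -131072, …
g: a_k = -3, -3, -3/2, -1/2, -1/8, -1/40, -1/240, -1/1680, -1/13440, …
L₀ := lclm(L_f,L_g); ord L₀ ≤ 1+1.
h=∫₀ˣh₀: take L = L₀·Dx.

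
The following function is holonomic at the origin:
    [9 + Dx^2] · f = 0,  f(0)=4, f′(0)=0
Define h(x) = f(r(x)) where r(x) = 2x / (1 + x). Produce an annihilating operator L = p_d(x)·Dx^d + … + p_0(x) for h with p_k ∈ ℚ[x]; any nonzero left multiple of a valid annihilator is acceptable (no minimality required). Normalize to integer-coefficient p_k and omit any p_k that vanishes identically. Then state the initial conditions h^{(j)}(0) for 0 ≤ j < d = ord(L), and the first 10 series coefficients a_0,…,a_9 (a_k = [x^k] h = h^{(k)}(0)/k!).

f: a_k = 4, 0, -18, 0, 27/2, 0, -81/20, 0, 729/1120, 0, …
L₀ from L_f via x↦r, Dx↦r'^{-1}Dx.
L = 36 + (2 + 6·x + 6·x^2 + 2·x^3)·Dx + (1 + 4·x + 6·x^2 + 4·x^3 + x^4)·Dx^2  (order 2).
h: a_k = 4, 0, -72, 144, 0, -576, 7704/5, -11664/5, 12456/7, 58176/35, …
ICs: h(0) = 4, h′(0) = 0.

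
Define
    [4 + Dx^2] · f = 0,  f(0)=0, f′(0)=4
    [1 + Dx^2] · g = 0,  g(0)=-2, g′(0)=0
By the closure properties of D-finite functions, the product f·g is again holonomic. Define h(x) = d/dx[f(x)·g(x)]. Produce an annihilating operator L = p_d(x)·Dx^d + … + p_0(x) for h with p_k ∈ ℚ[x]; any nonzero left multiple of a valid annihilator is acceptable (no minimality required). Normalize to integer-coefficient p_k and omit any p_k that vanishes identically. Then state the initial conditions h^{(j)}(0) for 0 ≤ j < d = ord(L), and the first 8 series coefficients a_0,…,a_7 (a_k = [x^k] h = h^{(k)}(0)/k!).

f: a_k = 0, 4, 0, -8/3, 0, 8/15, 0, -16/315, …
g: a_k = -2, 0, 1, 0, -1/12, 0, 1/360, 0, …
Sym-product of L_f,L_g gives L₀ (≤ ord 4).
Derive L from L₀ (diff closure).
L = 9 + 10·Dx^2 + Dx^4  (order 4).
h: a_k = -8, 0, 28, 0, -61/3, 0, 547/90, 0, …
ICs: h(0) = -8, h′(0) = 0, h′′(0) = 56, h′′′(0) = 0.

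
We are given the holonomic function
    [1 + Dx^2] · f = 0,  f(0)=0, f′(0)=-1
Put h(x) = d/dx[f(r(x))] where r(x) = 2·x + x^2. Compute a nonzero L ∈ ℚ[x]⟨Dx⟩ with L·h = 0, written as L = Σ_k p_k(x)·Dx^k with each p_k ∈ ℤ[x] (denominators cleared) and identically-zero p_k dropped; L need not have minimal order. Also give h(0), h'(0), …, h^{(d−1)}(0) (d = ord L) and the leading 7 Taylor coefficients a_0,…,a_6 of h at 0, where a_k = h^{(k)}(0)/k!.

L = (7 + 16·x + 24·x^2 + 16·x^3 + 4·x^4) + (-3 - 3·x)·Dx + (1 + 2·x + x^2)·Dx^2  (order 2).
h: a_k = -2, -2, 4, 8, 11/3, -3, -202/45, …
ICs: h(0) = -2, h′(0) = -2.

f: a_k = 0, -1, 0, 1/6, 0, -1/120, 0, …
Substitute x→r, Dx→(1/r')Dx; clear ⇒ L₀.
Derive L from L₀ (diff closure).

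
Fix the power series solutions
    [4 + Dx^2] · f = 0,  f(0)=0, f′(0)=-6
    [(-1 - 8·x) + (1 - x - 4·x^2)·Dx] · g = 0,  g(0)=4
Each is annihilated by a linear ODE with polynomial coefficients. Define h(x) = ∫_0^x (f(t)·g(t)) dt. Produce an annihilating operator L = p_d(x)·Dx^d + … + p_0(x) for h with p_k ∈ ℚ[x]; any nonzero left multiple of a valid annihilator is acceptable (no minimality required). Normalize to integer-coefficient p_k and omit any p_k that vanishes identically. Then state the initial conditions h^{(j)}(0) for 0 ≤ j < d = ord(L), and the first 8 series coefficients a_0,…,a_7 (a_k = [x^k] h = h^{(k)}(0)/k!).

L = (4 + 4·x + 16·x^2)·Dx + (2 + 16·x)·Dx^2 + (-1 + x + 4·x^2)·Dx^3  (order 3).
h: a_k = 0, 0, -12, -8, -26, -40, -516/5, -7096/35, …
ICs: h(0) = 0, h′(0) = 0, h′′(0) = -24.

f: a_k = 0, -6, 0, 4, 0, -4/5, 0, 8/105, …
g: a_k = 4, 4, 20, 36, 116, 260, 724, 1764, …
Product ⇒ symmetric product L₀, ord ≤ 2.
h=∫h₀ ⇒ L = L₀·Dx.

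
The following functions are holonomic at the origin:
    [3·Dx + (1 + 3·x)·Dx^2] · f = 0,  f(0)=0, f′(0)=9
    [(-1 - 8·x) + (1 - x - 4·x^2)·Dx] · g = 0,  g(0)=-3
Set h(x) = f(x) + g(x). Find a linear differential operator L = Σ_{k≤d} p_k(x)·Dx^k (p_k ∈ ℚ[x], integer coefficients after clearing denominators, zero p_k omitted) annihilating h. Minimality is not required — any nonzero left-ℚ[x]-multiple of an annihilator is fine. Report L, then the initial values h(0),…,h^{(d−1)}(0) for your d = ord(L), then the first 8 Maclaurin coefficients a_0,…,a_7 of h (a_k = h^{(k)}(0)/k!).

L = (-342 - 2178·x - 6624·x^2 - 6336·x^3 - 6912·x^4)·Dx + (-36 - 696·x - 4356·x^2 - 10176·x^3 - 12960·x^4 - 11520·x^5)·Dx^2 + (13 + 101·x + 191·x^2 - 225·x^3 - 1440·x^4 - 2928·x^5 - 2304·x^6)·Dx^3  (order 3).
h: a_k = -3, 6, -57/2, 0, -591/4, -246/5, -1815/2, -2700/7, …
ICs: h(0) = -3, h′(0) = 6, h′′(0) = -57.

f: a_k = 0, 9, -27/2, 27, -243/4, 729/5, -729/2, 6561/7, …
g: a_k = -3, -3, -15, -27, -87, -195, -543, -1323, …
f+g: L₀ = lclm(L_f,L_g), ord ≤ 2+1.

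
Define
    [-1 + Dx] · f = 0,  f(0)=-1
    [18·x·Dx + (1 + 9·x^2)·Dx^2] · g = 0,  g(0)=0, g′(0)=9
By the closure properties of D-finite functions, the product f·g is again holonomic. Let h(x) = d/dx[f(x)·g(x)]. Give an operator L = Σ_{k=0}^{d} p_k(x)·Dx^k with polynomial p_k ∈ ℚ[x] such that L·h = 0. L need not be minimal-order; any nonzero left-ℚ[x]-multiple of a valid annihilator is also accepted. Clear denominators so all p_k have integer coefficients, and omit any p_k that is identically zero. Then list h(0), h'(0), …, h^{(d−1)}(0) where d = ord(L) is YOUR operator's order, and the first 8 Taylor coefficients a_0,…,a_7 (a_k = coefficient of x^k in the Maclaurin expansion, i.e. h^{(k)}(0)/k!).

f: a_k = -1, -1, -1/2, -1/6, -1/24, -1/120, -1/720, -1/5040, …
g: a_k = 0, 9, 0, -27, 0, 729/5, 0, -6561/7, …
Product ⇒ symmetric product L₀, ord ≤ 2.
Differentiate: ansatz ord ≤ ord L₀ ⇒ L.
L = (-17 - 36·x + 504·x^2 - 324·x^3 + 81·x^4) + (16 + 54·x - 522·x^2 + 486·x^3 - 162·x^4)·Dx + (1 - 18·x + 18·x^2 - 162·x^3 + 81·x^4)·Dx^2  (order 2).
h: a_k = -9, -18, 135/2, 102, -5307/8, -3393/4, 484679/80, 511397/70, …
ICs: h(0) = -9, h′(0) = -18.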